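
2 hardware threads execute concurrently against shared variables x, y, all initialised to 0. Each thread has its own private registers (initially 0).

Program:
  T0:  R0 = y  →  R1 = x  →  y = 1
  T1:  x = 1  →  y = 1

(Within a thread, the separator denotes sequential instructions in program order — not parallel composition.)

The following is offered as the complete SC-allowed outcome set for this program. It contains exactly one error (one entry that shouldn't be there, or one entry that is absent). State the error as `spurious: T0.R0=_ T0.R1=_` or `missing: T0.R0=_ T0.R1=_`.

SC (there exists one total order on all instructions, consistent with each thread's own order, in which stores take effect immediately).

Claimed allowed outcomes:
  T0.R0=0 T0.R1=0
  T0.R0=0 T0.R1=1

missing: T0.R0=1 T0.R1=1

outcome vector order: (T0.R0,T0.R1)
SC (3): 00; 01; 11
SC∖claimed = {11}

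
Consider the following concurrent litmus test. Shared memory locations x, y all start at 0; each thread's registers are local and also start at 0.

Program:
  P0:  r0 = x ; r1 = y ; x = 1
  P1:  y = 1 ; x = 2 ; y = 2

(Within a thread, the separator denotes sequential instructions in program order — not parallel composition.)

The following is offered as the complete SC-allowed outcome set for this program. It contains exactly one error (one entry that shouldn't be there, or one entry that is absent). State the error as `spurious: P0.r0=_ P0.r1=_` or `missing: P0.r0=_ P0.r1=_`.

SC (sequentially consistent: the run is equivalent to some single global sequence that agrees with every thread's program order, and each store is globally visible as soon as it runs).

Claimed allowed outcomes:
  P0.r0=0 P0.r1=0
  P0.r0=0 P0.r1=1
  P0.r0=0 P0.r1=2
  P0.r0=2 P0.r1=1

missing: P0.r0=2 P0.r1=2

outcome vector order: (P0.r0,P0.r1)
SC: 5 outcomes — {00; 01; 02; 21; 22}
SC∖claimed = {22}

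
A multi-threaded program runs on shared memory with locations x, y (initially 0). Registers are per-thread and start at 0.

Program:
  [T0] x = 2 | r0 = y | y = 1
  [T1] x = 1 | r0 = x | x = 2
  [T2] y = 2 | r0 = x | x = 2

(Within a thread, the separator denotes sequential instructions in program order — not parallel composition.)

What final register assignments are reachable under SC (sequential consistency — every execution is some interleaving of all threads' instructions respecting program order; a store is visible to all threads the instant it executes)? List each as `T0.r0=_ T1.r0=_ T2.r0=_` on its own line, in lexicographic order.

outcome vector order: (T0.r0,T1.r0,T2.r0)
|SC outcomes| = 10

T0.r0=0 T1.r0=1 T2.r0=1
T0.r0=0 T1.r0=1 T2.r0=2
T0.r0=0 T1.r0=2 T2.r0=1
T0.r0=0 T1.r0=2 T2.r0=2
T0.r0=2 T1.r0=1 T2.r0=0
T0.r0=2 T1.r0=1 T2.r0=1
T0.r0=2 T1.r0=1 T2.r0=2
T0.r0=2 T1.r0=2 T2.r0=0
T0.r0=2 T1.r0=2 T2.r0=1
T0.r0=2 T1.r0=2 T2.r0=2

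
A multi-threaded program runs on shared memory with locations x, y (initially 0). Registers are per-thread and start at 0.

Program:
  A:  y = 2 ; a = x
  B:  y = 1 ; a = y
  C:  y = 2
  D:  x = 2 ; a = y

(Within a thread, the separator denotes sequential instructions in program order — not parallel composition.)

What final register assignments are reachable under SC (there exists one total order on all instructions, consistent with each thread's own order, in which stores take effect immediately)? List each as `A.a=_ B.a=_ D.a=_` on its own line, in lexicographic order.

A.a=0 B.a=1 D.a=1
A.a=0 B.a=1 D.a=2
A.a=0 B.a=2 D.a=1
A.a=0 B.a=2 D.a=2
A.a=2 B.a=1 D.a=0
A.a=2 B.a=1 D.a=1
A.a=2 B.a=1 D.a=2
A.a=2 B.a=2 D.a=0
A.a=2 B.a=2 D.a=1
A.a=2 B.a=2 D.a=2

outcome vector order: (A.a,B.a,D.a)
|SC outcomes| = 10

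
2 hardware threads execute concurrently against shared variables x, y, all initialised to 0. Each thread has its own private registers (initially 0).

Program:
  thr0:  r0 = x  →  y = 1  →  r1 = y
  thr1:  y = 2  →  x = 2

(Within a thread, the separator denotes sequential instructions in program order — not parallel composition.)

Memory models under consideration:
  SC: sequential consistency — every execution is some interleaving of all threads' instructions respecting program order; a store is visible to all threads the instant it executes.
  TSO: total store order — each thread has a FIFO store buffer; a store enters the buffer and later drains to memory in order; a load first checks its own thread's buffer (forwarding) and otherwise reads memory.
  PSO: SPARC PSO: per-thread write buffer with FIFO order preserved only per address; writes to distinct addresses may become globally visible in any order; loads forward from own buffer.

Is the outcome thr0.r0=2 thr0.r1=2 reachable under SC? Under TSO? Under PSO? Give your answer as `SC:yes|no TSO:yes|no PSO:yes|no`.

outcome vector order: (thr0.r0,thr0.r1)
SC: 3 outcomes — {01 02 21}
TSO: 3 outcomes — {01 02 21}
PSO: 4 outcomes — {01 02 21 22}
target 22 ∈ {PSO}

SC:no TSO:no PSO:yes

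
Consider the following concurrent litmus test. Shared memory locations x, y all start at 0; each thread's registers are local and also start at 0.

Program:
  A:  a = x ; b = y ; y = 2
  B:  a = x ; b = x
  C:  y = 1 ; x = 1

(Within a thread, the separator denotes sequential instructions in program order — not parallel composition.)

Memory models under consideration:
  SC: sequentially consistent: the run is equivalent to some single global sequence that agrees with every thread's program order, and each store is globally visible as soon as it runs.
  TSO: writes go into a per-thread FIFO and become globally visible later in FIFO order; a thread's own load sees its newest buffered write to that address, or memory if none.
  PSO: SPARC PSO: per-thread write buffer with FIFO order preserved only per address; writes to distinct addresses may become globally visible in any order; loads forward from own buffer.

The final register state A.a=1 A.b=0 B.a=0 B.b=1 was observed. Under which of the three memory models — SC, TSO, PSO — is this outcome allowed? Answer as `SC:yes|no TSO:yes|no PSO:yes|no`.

outcome vector order: (A.a,A.b,B.a,B.b)
under SC → (0,0,0,0) (0,0,0,1) (0,0,1,1) (0,1,0,0) (0,1,0,1) (0,1,1,1) (1,1,0,0) (1,1,0,1) (1,1,1,1)
under TSO → (0,0,0,0) (0,0,0,1) (0,0,1,1) (0,1,0,0) (0,1,0,1) (0,1,1,1) (1,1,0,0) (1,1,0,1) (1,1,1,1)
under PSO → (0,0,0,0) (0,0,0,1) (0,0,1,1) (0,1,0,0) (0,1,0,1) (0,1,1,1) (1,0,0,0) (1,0,0,1) (1,0,1,1) (1,1,0,0) (1,1,0,1) (1,1,1,1)
target (1,0,0,1) ∈ {PSO}

SC:no TSO:no PSO:yes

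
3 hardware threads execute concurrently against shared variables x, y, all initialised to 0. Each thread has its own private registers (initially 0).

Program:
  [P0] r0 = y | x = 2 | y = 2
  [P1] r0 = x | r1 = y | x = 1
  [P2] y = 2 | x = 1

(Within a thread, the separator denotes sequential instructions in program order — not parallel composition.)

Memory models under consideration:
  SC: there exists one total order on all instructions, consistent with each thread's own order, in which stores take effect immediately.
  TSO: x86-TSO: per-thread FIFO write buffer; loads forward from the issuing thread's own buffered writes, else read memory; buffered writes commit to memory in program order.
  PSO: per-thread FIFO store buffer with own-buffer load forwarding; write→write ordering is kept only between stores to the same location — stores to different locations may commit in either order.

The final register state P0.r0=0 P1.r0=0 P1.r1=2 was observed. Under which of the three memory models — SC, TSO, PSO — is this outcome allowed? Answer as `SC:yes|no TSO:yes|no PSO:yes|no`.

outcome vector order: (P0.r0,P1.r0,P1.r1)
SC: 9 outcomes — {0/0/0, 0/0/2, 0/1/2, 0/2/0, 0/2/2, 2/0/0, 2/0/2, 2/1/2, 2/2/2}
TSO: 9 outcomes — {0/0/0, 0/0/2, 0/1/2, 0/2/0, 0/2/2, 2/0/0, 2/0/2, 2/1/2, 2/2/2}
PSO: 11 outcomes — {0/0/0, 0/0/2, 0/1/0, 0/1/2, 0/2/0, 0/2/2, 2/0/0, 2/0/2, 2/1/0, 2/1/2, 2/2/2}
target 0/0/2 ∈ {SC,TSO,PSO}

SC:yes TSO:yes PSO:yes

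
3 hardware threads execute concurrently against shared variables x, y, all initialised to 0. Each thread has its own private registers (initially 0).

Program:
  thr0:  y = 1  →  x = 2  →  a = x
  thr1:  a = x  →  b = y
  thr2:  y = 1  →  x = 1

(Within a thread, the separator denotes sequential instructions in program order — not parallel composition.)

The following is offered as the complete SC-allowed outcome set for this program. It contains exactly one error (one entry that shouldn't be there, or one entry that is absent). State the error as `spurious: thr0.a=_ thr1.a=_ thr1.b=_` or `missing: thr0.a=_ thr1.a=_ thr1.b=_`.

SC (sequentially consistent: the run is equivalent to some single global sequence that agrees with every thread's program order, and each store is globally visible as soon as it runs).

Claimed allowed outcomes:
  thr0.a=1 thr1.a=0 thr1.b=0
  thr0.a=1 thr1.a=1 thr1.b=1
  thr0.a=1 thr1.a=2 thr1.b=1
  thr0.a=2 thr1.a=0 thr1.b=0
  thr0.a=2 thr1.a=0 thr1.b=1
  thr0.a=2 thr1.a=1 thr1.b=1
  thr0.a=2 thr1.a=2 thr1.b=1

outcome vector order: (thr0.a,thr1.a,thr1.b)
[SC] allowed = {100 101 111 121 200 201 211 221}
SC∖claimed = {101}

missing: thr0.a=1 thr1.a=0 thr1.b=1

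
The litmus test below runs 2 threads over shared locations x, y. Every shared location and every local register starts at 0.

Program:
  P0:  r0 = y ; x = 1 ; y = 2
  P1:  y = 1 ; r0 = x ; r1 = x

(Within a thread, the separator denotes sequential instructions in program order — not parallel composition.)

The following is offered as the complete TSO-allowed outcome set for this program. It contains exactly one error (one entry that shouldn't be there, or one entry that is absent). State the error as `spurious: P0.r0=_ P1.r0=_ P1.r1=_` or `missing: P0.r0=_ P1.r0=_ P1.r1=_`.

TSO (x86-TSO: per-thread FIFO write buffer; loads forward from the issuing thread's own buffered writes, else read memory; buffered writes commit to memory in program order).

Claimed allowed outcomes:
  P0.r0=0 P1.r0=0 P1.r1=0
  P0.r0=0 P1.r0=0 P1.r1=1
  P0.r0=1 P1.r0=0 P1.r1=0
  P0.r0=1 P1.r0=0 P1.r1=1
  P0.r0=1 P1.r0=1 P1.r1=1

outcome vector order: (P0.r0,P1.r0,P1.r1)
TSO (6): <0 0 0> <0 0 1> <0 1 1> <1 0 0> <1 0 1> <1 1 1>
TSO∖claimed = {<0 1 1>}

missing: P0.r0=0 P1.r0=1 P1.r1=1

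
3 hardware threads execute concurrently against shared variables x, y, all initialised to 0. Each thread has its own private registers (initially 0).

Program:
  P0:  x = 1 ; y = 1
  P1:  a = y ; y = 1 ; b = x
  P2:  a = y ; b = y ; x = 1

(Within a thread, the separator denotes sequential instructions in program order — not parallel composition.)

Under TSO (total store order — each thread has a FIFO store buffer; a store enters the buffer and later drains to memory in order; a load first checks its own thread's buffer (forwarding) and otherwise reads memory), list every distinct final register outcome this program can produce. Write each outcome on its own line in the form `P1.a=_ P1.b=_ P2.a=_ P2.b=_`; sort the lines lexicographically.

outcome vector order: (P1.a,P1.b,P2.a,P2.b)
|TSO outcomes| = 9

P1.a=0 P1.b=0 P2.a=0 P2.b=0
P1.a=0 P1.b=0 P2.a=0 P2.b=1
P1.a=0 P1.b=0 P2.a=1 P2.b=1
P1.a=0 P1.b=1 P2.a=0 P2.b=0
P1.a=0 P1.b=1 P2.a=0 P2.b=1
P1.a=0 P1.b=1 P2.a=1 P2.b=1
P1.a=1 P1.b=1 P2.a=0 P2.b=0
P1.a=1 P1.b=1 P2.a=0 P2.b=1
P1.a=1 P1.b=1 P2.a=1 P2.b=1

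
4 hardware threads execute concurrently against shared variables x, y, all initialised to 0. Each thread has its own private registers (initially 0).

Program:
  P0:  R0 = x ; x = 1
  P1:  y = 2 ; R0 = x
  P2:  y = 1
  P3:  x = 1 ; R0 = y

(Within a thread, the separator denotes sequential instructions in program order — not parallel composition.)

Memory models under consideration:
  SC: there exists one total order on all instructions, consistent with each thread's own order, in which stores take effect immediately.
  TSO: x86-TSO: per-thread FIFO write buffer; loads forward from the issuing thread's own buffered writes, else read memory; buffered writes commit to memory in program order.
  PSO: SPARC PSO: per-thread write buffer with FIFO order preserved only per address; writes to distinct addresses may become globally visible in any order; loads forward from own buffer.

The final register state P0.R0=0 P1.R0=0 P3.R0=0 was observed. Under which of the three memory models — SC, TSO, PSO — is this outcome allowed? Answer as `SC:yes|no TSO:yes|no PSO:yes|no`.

SC:no TSO:yes PSO:yes

outcome vector order: (P0.R0,P1.R0,P3.R0)
SC (10): 001, 002, 010, 011, 012, 101, 102, 110, 111, 112
TSO (12): 000, 001, 002, 010, 011, 012, 100, 101, 102, 110, 111, 112
PSO (12): 000, 001, 002, 010, 011, 012, 100, 101, 102, 110, 111, 112
target 000 ∈ {TSO,PSO}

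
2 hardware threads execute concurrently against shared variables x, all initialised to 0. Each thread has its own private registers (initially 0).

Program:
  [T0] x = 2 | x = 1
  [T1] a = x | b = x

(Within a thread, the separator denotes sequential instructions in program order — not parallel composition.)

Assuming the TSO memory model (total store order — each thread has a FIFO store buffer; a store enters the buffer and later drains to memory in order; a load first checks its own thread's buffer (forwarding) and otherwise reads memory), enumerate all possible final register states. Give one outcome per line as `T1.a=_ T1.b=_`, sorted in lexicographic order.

T1.a=0 T1.b=0
T1.a=0 T1.b=1
T1.a=0 T1.b=2
T1.a=1 T1.b=1
T1.a=2 T1.b=1
T1.a=2 T1.b=2

outcome vector order: (T1.a,T1.b)
|TSO outcomes| = 6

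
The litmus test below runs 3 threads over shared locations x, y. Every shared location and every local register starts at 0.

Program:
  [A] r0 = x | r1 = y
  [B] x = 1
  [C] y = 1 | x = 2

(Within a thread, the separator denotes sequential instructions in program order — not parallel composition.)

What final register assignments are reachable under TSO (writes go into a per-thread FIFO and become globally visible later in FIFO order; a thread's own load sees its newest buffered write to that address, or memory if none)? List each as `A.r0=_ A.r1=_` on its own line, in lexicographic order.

A.r0=0 A.r1=0
A.r0=0 A.r1=1
A.r0=1 A.r1=0
A.r0=1 A.r1=1
A.r0=2 A.r1=1

outcome vector order: (A.r0,A.r1)
|TSO outcomes| = 5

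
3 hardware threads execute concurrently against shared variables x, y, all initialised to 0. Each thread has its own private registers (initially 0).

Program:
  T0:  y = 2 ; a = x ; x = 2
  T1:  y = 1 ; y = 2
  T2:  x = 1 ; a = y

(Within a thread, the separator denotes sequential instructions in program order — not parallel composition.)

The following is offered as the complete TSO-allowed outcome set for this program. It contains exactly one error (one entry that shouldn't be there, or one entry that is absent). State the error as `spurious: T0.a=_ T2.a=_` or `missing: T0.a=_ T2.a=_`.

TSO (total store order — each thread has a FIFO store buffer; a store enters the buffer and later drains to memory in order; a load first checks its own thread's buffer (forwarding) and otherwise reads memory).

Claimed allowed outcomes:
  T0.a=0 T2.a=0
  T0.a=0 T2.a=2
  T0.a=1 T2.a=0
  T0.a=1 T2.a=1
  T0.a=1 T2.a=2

outcome vector order: (T0.a,T2.a)
TSO: 6 outcomes — {00, 01, 02, 10, 11, 12}
TSO∖claimed = {01}

missing: T0.a=0 T2.a=1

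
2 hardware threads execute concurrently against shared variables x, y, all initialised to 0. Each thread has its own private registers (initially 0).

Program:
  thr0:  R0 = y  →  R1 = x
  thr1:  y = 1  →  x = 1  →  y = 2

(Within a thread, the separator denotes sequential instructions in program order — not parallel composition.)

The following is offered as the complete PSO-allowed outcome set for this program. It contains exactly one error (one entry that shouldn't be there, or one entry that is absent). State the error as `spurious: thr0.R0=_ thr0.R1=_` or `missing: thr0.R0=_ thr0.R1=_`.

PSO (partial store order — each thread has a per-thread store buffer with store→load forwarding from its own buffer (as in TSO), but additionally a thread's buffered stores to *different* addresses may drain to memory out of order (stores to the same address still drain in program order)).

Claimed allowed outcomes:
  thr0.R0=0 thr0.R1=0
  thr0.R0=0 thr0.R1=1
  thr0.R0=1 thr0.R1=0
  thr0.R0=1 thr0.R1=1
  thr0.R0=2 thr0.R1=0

outcome vector order: (thr0.R0,thr0.R1)
PSO: 6 outcomes — {0/0, 0/1, 1/0, 1/1, 2/0, 2/1}
PSO∖claimed = {2/1}

missing: thr0.R0=2 thr0.R1=1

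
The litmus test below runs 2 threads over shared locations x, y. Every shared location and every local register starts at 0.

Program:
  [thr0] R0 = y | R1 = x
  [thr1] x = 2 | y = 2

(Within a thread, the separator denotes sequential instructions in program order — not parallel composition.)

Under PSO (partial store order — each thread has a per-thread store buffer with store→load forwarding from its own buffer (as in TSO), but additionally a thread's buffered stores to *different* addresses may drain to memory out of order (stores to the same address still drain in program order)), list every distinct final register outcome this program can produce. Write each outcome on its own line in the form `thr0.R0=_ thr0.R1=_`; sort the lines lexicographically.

outcome vector order: (thr0.R0,thr0.R1)
|PSO outcomes| = 4

thr0.R0=0 thr0.R1=0
thr0.R0=0 thr0.R1=2
thr0.R0=2 thr0.R1=0
thr0.R0=2 thr0.R1=2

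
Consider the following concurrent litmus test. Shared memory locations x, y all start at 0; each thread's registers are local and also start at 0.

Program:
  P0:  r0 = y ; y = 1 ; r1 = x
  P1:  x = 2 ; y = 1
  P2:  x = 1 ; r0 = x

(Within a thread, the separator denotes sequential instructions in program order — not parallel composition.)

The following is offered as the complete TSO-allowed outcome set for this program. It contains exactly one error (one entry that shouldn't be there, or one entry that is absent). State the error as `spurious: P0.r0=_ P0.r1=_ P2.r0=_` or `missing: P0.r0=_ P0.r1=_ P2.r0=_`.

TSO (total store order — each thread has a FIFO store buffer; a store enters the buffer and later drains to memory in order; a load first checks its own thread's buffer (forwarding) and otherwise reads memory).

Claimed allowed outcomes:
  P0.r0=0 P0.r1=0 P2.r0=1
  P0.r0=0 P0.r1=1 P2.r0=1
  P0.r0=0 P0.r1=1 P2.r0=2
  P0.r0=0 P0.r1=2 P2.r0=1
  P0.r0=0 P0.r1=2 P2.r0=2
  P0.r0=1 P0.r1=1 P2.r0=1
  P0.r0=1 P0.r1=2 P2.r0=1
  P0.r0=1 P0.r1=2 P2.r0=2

missing: P0.r0=0 P0.r1=0 P2.r0=2

outcome vector order: (P0.r0,P0.r1,P2.r0)
TSO (9): (0,0,1); (0,0,2); (0,1,1); (0,1,2); (0,2,1); (0,2,2); (1,1,1); (1,2,1); (1,2,2)
TSO∖claimed = {(0,0,2)}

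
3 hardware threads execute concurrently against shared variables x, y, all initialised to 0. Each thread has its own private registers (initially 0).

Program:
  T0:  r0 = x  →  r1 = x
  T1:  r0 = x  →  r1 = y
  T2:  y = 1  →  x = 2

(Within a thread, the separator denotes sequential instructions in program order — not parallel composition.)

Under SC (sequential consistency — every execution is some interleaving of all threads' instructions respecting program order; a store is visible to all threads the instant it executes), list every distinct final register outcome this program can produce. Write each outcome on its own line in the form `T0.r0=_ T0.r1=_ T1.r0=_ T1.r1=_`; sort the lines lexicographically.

T0.r0=0 T0.r1=0 T1.r0=0 T1.r1=0
T0.r0=0 T0.r1=0 T1.r0=0 T1.r1=1
T0.r0=0 T0.r1=0 T1.r0=2 T1.r1=1
T0.r0=0 T0.r1=2 T1.r0=0 T1.r1=0
T0.r0=0 T0.r1=2 T1.r0=0 T1.r1=1
T0.r0=0 T0.r1=2 T1.r0=2 T1.r1=1
T0.r0=2 T0.r1=2 T1.r0=0 T1.r1=0
T0.r0=2 T0.r1=2 T1.r0=0 T1.r1=1
T0.r0=2 T0.r1=2 T1.r0=2 T1.r1=1

outcome vector order: (T0.r0,T0.r1,T1.r0,T1.r1)
|SC outcomes| = 9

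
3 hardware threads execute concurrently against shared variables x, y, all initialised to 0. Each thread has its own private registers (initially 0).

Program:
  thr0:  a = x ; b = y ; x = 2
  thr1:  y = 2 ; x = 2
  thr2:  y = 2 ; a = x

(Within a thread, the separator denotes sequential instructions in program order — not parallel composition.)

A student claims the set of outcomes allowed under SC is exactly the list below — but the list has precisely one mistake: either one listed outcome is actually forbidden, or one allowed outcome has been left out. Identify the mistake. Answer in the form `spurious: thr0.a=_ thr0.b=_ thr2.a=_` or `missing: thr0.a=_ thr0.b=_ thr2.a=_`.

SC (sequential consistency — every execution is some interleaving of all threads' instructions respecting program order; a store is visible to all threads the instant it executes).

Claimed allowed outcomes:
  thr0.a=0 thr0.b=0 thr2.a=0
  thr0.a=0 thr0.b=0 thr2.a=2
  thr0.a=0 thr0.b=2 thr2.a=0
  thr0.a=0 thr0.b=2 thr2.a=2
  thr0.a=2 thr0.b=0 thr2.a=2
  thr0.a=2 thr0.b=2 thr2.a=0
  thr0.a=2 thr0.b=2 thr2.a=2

outcome vector order: (thr0.a,thr0.b,thr2.a)
[SC] allowed = {<0 0 0>; <0 0 2>; <0 2 0>; <0 2 2>; <2 2 0>; <2 2 2>}
claimed∖SC = {<2 0 2>}

spurious: thr0.a=2 thr0.b=0 thr2.a=2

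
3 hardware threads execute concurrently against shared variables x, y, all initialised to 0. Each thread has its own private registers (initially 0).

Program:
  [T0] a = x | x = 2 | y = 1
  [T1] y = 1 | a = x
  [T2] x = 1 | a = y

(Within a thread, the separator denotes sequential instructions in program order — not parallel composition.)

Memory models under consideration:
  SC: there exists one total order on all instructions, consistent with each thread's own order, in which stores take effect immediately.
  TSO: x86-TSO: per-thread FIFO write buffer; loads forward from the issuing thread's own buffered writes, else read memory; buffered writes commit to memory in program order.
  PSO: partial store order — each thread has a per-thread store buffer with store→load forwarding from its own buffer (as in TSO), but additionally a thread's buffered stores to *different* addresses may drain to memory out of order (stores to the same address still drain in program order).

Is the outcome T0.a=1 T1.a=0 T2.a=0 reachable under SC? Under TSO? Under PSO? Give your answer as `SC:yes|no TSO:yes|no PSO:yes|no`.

SC:no TSO:yes PSO:yes

outcome vector order: (T0.a,T1.a,T2.a)
under SC → 0/0/1, 0/1/0, 0/1/1, 0/2/0, 0/2/1, 1/0/1, 1/1/0, 1/1/1, 1/2/0, 1/2/1
under TSO → 0/0/0, 0/0/1, 0/1/0, 0/1/1, 0/2/0, 0/2/1, 1/0/0, 1/0/1, 1/1/0, 1/1/1, 1/2/0, 1/2/1
under PSO → 0/0/0, 0/0/1, 0/1/0, 0/1/1, 0/2/0, 0/2/1, 1/0/0, 1/0/1, 1/1/0, 1/1/1, 1/2/0, 1/2/1
target 1/0/0 ∈ {TSO,PSO}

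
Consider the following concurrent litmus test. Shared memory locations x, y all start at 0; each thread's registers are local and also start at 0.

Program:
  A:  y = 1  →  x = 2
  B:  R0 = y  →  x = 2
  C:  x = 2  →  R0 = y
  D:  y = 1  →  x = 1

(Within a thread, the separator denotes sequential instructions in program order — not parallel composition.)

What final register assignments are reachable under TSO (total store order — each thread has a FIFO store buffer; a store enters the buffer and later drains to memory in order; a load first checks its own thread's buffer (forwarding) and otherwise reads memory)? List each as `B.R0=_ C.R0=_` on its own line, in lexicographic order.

outcome vector order: (B.R0,C.R0)
|TSO outcomes| = 4

B.R0=0 C.R0=0
B.R0=0 C.R0=1
B.R0=1 C.R0=0
B.R0=1 C.R0=1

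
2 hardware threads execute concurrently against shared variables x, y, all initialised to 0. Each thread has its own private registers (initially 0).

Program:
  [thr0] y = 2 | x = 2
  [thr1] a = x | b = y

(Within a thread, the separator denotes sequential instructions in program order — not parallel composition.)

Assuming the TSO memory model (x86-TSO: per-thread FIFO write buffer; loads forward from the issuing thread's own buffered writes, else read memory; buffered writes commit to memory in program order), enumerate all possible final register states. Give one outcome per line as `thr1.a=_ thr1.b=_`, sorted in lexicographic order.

outcome vector order: (thr1.a,thr1.b)
|TSO outcomes| = 3

thr1.a=0 thr1.b=0
thr1.a=0 thr1.b=2
thr1.a=2 thr1.b=2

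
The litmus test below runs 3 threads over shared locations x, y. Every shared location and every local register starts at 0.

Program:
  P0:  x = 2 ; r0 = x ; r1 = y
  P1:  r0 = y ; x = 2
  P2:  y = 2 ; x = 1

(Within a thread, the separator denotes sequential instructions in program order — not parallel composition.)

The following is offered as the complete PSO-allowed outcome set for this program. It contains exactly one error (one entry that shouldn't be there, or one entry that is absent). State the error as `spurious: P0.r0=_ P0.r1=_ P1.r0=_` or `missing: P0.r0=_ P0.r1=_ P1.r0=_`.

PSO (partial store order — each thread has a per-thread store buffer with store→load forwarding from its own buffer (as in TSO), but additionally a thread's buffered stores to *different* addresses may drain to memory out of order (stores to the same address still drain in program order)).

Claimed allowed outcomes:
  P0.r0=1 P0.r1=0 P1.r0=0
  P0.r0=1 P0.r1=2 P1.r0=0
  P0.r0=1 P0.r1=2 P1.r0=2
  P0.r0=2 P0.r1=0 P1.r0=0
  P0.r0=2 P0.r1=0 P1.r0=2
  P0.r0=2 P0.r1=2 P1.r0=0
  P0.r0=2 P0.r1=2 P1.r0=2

missing: P0.r0=1 P0.r1=0 P1.r0=2

outcome vector order: (P0.r0,P0.r1,P1.r0)
[PSO] allowed = {1/0/0; 1/0/2; 1/2/0; 1/2/2; 2/0/0; 2/0/2; 2/2/0; 2/2/2}
PSO∖claimed = {1/0/2}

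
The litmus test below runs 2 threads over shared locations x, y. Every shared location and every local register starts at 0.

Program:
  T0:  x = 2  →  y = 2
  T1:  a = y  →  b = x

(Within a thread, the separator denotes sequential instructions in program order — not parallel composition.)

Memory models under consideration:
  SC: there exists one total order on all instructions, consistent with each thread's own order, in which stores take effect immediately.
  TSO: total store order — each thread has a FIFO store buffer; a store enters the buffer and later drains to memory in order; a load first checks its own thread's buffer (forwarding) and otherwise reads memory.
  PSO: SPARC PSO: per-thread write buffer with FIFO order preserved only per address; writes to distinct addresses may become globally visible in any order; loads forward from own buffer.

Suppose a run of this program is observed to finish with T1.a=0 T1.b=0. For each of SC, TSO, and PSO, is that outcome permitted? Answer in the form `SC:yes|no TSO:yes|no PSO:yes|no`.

SC:yes TSO:yes PSO:yes

outcome vector order: (T1.a,T1.b)
SC (3): <0 0>, <0 2>, <2 2>
TSO (3): <0 0>, <0 2>, <2 2>
PSO (4): <0 0>, <0 2>, <2 0>, <2 2>
target <0 0> ∈ {SC,TSO,PSO}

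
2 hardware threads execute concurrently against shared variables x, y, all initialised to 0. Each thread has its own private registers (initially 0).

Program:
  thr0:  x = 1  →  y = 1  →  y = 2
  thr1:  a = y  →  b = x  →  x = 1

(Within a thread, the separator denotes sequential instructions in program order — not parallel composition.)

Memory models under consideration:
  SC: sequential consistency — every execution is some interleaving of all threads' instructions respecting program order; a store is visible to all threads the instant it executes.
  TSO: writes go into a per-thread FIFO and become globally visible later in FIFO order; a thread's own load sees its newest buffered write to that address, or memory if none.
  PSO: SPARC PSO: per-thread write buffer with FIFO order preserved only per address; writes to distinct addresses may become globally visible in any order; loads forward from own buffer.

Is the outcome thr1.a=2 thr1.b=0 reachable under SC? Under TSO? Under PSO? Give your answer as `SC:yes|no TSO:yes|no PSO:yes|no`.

SC:no TSO:no PSO:yes

outcome vector order: (thr1.a,thr1.b)
[SC] allowed = {<0 0>, <0 1>, <1 1>, <2 1>}
[TSO] allowed = {<0 0>, <0 1>, <1 1>, <2 1>}
[PSO] allowed = {<0 0>, <0 1>, <1 0>, <1 1>, <2 0>, <2 1>}
target <2 0> ∈ {PSO}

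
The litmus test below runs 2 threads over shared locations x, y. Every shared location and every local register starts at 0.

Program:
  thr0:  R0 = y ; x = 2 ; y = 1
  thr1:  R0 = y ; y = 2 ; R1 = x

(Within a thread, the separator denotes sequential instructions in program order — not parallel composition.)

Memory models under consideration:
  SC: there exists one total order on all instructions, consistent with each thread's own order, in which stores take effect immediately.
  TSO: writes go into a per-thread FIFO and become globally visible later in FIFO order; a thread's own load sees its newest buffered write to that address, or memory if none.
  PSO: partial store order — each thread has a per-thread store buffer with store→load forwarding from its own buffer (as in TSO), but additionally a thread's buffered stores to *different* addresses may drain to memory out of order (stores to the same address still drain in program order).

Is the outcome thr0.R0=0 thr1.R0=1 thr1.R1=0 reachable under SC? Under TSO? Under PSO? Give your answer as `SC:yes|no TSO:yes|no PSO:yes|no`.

outcome vector order: (thr0.R0,thr1.R0,thr1.R1)
SC (5): 000; 002; 012; 200; 202
TSO (5): 000; 002; 012; 200; 202
PSO (6): 000; 002; 010; 012; 200; 202
target 010 ∈ {PSO}

SC:no TSO:no PSO:yes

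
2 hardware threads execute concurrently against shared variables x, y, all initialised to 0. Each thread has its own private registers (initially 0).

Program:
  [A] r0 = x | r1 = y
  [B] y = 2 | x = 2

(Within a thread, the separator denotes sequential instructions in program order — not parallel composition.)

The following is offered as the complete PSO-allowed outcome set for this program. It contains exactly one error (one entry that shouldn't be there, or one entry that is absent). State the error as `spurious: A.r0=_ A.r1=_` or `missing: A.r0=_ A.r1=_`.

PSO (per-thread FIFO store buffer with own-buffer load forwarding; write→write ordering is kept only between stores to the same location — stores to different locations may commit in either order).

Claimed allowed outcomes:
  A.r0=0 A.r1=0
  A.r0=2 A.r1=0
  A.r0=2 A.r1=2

missing: A.r0=0 A.r1=2

outcome vector order: (A.r0,A.r1)
[PSO] allowed = {(0,0); (0,2); (2,0); (2,2)}
PSO∖claimed = {(0,2)}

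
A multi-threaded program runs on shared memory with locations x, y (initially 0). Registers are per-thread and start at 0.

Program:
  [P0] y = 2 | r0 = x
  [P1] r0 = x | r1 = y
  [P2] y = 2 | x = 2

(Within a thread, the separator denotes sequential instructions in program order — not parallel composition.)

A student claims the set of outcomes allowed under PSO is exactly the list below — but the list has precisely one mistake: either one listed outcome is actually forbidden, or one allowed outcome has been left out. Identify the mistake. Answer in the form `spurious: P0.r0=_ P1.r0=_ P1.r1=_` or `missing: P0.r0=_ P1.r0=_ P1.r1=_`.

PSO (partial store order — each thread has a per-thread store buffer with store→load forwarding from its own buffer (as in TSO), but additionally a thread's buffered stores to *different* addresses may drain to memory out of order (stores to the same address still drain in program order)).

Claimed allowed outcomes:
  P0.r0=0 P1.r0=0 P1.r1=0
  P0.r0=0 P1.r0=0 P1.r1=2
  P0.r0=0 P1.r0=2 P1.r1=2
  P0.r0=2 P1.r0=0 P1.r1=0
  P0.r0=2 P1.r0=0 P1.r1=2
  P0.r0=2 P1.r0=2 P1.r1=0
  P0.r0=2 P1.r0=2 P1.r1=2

outcome vector order: (P0.r0,P1.r0,P1.r1)
[PSO] allowed = {(0,0,0); (0,0,2); (0,2,0); (0,2,2); (2,0,0); (2,0,2); (2,2,0); (2,2,2)}
PSO∖claimed = {(0,2,0)}

missing: P0.r0=0 P1.r0=2 P1.r1=0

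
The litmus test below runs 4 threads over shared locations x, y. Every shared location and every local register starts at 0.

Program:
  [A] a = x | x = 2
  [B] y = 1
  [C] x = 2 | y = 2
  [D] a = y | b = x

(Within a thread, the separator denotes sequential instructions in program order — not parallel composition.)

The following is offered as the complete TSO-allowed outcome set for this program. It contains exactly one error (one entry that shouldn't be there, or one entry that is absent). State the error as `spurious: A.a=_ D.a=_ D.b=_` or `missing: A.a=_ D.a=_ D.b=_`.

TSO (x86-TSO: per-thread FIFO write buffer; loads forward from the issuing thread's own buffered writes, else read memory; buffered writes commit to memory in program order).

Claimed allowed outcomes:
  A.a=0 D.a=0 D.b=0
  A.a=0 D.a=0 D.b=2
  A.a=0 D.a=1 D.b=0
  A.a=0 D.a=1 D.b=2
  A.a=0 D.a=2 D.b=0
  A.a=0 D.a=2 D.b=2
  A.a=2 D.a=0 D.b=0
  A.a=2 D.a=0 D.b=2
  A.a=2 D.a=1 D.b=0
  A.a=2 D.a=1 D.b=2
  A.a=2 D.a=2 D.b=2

spurious: A.a=0 D.a=2 D.b=0

outcome vector order: (A.a,D.a,D.b)
under TSO → (0,0,0); (0,0,2); (0,1,0); (0,1,2); (0,2,2); (2,0,0); (2,0,2); (2,1,0); (2,1,2); (2,2,2)
claimed∖TSO = {(0,2,0)}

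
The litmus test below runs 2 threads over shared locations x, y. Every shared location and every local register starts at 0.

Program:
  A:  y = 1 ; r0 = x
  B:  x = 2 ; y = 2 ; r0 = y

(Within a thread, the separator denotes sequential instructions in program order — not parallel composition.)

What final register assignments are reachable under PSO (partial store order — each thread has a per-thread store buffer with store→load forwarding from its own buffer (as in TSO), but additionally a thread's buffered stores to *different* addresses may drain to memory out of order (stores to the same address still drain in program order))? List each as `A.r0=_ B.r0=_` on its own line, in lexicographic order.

outcome vector order: (A.r0,B.r0)
|PSO outcomes| = 4

A.r0=0 B.r0=1
A.r0=0 B.r0=2
A.r0=2 B.r0=1
A.r0=2 B.r0=2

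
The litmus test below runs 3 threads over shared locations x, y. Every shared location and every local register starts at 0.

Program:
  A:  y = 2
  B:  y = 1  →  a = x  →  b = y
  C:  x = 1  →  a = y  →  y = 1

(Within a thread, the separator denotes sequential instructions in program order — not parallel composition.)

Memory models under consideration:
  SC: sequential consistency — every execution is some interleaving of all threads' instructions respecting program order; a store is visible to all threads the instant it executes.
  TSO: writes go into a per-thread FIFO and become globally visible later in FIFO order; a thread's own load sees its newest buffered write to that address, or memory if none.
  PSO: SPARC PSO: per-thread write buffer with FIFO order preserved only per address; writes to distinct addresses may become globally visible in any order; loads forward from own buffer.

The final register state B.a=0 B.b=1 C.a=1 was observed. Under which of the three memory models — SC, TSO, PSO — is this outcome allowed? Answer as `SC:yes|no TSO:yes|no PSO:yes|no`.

outcome vector order: (B.a,B.b,C.a)
SC: 10 outcomes — {(0,1,1); (0,1,2); (0,2,1); (0,2,2); (1,1,0); (1,1,1); (1,1,2); (1,2,0); (1,2,1); (1,2,2)}
TSO: 12 outcomes — {(0,1,0); (0,1,1); (0,1,2); (0,2,0); (0,2,1); (0,2,2); (1,1,0); (1,1,1); (1,1,2); (1,2,0); (1,2,1); (1,2,2)}
PSO: 12 outcomes — {(0,1,0); (0,1,1); (0,1,2); (0,2,0); (0,2,1); (0,2,2); (1,1,0); (1,1,1); (1,1,2); (1,2,0); (1,2,1); (1,2,2)}
target (0,1,1) ∈ {SC,TSO,PSO}

SC:yes TSO:yes PSO:yes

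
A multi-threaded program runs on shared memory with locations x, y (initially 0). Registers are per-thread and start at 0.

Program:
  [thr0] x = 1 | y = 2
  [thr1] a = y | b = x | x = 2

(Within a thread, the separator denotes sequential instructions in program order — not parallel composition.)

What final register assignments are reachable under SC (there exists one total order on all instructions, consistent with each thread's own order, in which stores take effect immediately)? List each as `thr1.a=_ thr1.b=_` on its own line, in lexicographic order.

thr1.a=0 thr1.b=0
thr1.a=0 thr1.b=1
thr1.a=2 thr1.b=1

outcome vector order: (thr1.a,thr1.b)
|SC outcomes| = 3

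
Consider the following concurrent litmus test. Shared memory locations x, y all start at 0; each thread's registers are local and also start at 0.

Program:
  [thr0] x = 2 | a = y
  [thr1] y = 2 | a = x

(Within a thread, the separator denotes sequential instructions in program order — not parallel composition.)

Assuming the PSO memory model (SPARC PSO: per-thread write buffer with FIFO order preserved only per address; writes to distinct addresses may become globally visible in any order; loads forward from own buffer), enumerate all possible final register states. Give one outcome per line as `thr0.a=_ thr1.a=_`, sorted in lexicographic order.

thr0.a=0 thr1.a=0
thr0.a=0 thr1.a=2
thr0.a=2 thr1.a=0
thr0.a=2 thr1.a=2

outcome vector order: (thr0.a,thr1.a)
|PSO outcomes| = 4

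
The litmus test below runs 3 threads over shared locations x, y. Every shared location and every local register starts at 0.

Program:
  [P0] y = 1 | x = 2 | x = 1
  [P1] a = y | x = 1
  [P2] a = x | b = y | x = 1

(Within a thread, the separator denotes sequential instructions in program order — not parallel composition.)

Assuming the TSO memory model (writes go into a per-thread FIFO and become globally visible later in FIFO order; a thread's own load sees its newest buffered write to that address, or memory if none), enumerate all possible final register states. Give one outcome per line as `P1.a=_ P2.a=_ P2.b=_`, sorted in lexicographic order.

P1.a=0 P2.a=0 P2.b=0
P1.a=0 P2.a=0 P2.b=1
P1.a=0 P2.a=1 P2.b=0
P1.a=0 P2.a=1 P2.b=1
P1.a=0 P2.a=2 P2.b=1
P1.a=1 P2.a=0 P2.b=0
P1.a=1 P2.a=0 P2.b=1
P1.a=1 P2.a=1 P2.b=1
P1.a=1 P2.a=2 P2.b=1

outcome vector order: (P1.a,P2.a,P2.b)
|TSO outcomes| = 9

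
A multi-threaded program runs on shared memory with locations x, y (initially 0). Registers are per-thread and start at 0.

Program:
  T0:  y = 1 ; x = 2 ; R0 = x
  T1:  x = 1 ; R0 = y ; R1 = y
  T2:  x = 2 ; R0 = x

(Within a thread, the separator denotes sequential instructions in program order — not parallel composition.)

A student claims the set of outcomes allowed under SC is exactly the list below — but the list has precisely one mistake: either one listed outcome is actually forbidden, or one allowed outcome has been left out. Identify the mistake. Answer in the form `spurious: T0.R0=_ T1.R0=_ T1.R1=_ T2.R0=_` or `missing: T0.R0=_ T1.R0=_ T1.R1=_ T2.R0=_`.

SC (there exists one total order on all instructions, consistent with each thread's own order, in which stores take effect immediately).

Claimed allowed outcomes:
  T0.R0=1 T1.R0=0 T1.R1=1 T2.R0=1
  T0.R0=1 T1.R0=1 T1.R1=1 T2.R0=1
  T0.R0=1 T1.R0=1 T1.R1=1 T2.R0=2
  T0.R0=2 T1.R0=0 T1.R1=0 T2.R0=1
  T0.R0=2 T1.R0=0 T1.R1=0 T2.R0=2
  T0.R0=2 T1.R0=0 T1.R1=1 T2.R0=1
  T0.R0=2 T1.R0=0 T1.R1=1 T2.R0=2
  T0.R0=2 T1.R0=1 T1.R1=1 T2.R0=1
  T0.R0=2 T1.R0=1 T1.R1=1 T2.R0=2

outcome vector order: (T0.R0,T1.R0,T1.R1,T2.R0)
SC (8): 1/1/1/1; 1/1/1/2; 2/0/0/1; 2/0/0/2; 2/0/1/1; 2/0/1/2; 2/1/1/1; 2/1/1/2
claimed∖SC = {1/0/1/1}

spurious: T0.R0=1 T1.R0=0 T1.R1=1 T2.R0=1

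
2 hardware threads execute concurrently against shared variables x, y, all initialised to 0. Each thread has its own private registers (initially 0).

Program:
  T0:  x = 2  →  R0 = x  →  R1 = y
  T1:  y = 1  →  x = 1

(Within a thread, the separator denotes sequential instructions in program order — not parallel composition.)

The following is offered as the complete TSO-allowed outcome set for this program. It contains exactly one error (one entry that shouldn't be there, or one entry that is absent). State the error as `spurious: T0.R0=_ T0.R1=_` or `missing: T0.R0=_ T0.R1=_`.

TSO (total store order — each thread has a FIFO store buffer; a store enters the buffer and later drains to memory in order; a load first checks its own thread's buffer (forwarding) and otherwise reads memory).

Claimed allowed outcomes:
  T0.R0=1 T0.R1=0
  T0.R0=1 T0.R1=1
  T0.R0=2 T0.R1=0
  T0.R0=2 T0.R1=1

spurious: T0.R0=1 T0.R1=0

outcome vector order: (T0.R0,T0.R1)
TSO: 3 outcomes — {1/1 2/0 2/1}
claimed∖TSO = {1/0}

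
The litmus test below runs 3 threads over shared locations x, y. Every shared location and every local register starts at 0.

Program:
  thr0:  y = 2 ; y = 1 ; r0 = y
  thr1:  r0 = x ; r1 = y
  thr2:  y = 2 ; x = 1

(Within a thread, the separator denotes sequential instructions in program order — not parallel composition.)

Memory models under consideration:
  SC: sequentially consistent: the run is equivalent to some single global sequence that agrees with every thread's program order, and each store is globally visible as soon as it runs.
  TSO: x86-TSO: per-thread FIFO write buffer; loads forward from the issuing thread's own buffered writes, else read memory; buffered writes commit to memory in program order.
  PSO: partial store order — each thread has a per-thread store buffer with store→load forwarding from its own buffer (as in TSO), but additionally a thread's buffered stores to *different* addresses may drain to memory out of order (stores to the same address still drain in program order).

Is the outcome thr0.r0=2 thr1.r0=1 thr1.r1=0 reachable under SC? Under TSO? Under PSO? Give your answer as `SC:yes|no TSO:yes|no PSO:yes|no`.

SC:no TSO:no PSO:yes

outcome vector order: (thr0.r0,thr1.r0,thr1.r1)
[SC] allowed = {<1 0 0> <1 0 1> <1 0 2> <1 1 1> <1 1 2> <2 0 0> <2 0 1> <2 0 2> <2 1 2>}
[TSO] allowed = {<1 0 0> <1 0 1> <1 0 2> <1 1 1> <1 1 2> <2 0 0> <2 0 1> <2 0 2> <2 1 2>}
[PSO] allowed = {<1 0 0> <1 0 1> <1 0 2> <1 1 0> <1 1 1> <1 1 2> <2 0 0> <2 0 1> <2 0 2> <2 1 0> <2 1 1> <2 1 2>}
target <2 1 0> ∈ {PSO}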